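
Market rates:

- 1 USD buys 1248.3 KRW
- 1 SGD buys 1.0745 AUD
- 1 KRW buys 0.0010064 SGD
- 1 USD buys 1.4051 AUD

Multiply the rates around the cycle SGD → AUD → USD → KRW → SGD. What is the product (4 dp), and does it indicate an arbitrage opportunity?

0.9607 (arbitrage exists)

Around SGD → AUD → USD → KRW → SGD: 1 × 1.0745 ÷ 1.4051 × 1248.3 × 0.0010064 = 0.960702
Product < 1; profitable direction is SGD → KRW → USD → AUD → SGD.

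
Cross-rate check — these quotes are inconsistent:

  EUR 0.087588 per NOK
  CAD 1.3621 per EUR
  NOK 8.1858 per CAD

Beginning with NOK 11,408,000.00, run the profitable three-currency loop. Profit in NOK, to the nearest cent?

Profit: NOK 273,396.90

Profitable loop is NOK → CAD → EUR → NOK:
NOK 11,408,000.00 ÷ 8.1858 = CAD 1,393,632.88
CAD 1,393,632.88 ÷ 1.3621 = EUR 1,023,150.19
EUR 1,023,150.19 ÷ 0.087588 = NOK 11,681,396.90
Profit = NOK 11,681,396.90 − NOK 11,408,000.00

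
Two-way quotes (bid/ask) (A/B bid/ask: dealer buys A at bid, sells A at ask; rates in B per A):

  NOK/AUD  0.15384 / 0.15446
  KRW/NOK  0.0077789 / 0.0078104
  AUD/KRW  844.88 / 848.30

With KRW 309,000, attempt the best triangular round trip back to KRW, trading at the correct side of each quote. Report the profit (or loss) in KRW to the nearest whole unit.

Net profit: KRW 3,422

Best loop KRW → NOK → AUD → KRW:
KRW 309,000 × 0.0077789 (sell KRW at bid) = NOK 2,403.68
NOK 2,403.68 × 0.15384 (sell NOK at bid) = AUD 369.78
AUD 369.78 × 844.88 (sell AUD at bid) = KRW 312,422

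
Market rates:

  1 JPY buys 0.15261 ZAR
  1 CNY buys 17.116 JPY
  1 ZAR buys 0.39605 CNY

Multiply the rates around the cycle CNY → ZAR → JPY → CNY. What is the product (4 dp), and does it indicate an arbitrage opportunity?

Around CNY → ZAR → JPY → CNY: 1 ÷ 0.39605 ÷ 0.15261 ÷ 17.116 = 0.966640
Product < 1; profitable direction is CNY → JPY → ZAR → CNY.

0.9666 (arbitrage exists)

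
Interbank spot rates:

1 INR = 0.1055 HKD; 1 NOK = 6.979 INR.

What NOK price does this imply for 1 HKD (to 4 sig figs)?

HKD/NOK = 1.358

1 HKD ÷ 0.1055 = 9.47867 INR
9.47867 INR ÷ 6.979 = 1.35817 NOK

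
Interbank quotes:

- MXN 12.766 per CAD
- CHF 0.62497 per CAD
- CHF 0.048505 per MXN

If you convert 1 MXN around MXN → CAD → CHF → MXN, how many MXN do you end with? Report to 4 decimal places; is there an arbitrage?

Around MXN → CAD → CHF → MXN: 1 ÷ 12.766 × 0.62497 ÷ 0.048505 = 1.009294
Product > 1; profitable direction is MXN → CAD → CHF → MXN.

1.0093 (arbitrage exists)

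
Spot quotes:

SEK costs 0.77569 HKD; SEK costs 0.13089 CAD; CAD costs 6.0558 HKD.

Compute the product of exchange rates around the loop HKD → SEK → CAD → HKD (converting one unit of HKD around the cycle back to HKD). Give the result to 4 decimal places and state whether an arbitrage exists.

Around HKD → SEK → CAD → HKD: 1 ÷ 0.77569 × 0.13089 × 6.0558 = 1.021856
Product > 1; profitable direction is HKD → SEK → CAD → HKD.

1.0219 (arbitrage exists)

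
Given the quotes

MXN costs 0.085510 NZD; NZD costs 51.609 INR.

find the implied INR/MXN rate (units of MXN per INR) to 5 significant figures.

INR/MXN = 0.22660

1 INR ÷ 51.609 = 0.0193765 NZD
0.0193765 NZD ÷ 0.085510 = 0.226599 MXN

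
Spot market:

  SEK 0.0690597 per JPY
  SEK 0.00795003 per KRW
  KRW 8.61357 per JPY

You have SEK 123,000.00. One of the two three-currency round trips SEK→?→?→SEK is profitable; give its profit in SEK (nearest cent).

Profitable loop is SEK → KRW → JPY → SEK:
SEK 123,000.00 ÷ 0.00795003 = KRW 15,471,640
KRW 15,471,640 ÷ 8.61357 = JPY 1,796,194
JPY 1,796,194 × 0.0690597 = SEK 124,044.59
Profit = SEK 124,044.59 − SEK 123,000.00

Profit: SEK 1,044.59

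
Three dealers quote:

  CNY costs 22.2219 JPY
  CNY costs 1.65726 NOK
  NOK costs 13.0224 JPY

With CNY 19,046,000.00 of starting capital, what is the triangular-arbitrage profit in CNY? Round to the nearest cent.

Profitable loop is CNY → JPY → NOK → CNY:
CNY 19,046,000.00 × 22.2219 = JPY 423,238,307
JPY 423,238,307 ÷ 13.0224 = NOK 32,500,791.51
NOK 32,500,791.51 ÷ 1.65726 = CNY 19,611,160.30
Profit = CNY 19,611,160.30 − CNY 19,046,000.00

Profit: CNY 565,160.30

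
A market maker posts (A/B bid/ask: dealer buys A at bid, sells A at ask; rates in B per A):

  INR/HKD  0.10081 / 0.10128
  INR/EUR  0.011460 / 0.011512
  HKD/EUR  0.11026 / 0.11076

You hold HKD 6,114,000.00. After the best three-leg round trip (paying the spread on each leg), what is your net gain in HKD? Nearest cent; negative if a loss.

Best loop HKD → INR → EUR → HKD:
HKD 6,114,000.00 ÷ 0.10128 (buy INR at ask) = INR 60,367,298.58
INR 60,367,298.58 × 0.011460 (sell INR at bid) = EUR 691,809.24
EUR 691,809.24 ÷ 0.11076 (buy HKD at ask) = HKD 6,246,020.60

Net profit: HKD 132,020.60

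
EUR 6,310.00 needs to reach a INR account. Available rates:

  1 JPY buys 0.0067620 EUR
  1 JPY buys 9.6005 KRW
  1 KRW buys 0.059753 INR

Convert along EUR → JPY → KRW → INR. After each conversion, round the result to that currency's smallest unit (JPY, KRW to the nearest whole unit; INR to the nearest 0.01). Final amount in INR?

EUR 6,310.00 ÷ 0.0067620 = JPY 933,156
JPY 933,156 × 9.6005 = KRW 8,958,764
KRW 8,958,764 × 0.059753 = INR 535,313.03

INR 535,313.03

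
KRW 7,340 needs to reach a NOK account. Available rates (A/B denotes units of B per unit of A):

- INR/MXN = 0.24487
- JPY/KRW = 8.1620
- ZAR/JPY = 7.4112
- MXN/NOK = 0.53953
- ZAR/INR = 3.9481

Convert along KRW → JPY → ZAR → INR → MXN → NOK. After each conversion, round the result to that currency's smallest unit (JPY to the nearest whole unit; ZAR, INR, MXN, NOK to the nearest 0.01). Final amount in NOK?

NOK 63.27

KRW 7,340 ÷ 8.1620 = JPY 899
JPY 899 ÷ 7.4112 = ZAR 121.30
ZAR 121.30 × 3.9481 = INR 478.90
INR 478.90 × 0.24487 = MXN 117.27
MXN 117.27 × 0.53953 = NOK 63.27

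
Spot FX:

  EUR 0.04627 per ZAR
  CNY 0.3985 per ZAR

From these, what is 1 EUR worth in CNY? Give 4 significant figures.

EUR/CNY = 8.612

1 EUR ÷ 0.04627 = 21.6123 ZAR
21.6123 ZAR × 0.3985 = 8.61249 CNY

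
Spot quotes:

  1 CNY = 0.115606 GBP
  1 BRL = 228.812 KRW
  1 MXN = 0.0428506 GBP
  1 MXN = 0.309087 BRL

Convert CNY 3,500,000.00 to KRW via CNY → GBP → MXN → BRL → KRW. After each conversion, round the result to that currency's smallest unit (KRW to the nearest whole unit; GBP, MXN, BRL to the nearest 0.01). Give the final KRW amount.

KRW 667,807,125

CNY 3,500,000.00 × 0.115606 = GBP 404,621.00
GBP 404,621.00 ÷ 0.0428506 = MXN 9,442,598.24
MXN 9,442,598.24 × 0.309087 = BRL 2,918,584.36
BRL 2,918,584.36 × 228.812 = KRW 667,807,125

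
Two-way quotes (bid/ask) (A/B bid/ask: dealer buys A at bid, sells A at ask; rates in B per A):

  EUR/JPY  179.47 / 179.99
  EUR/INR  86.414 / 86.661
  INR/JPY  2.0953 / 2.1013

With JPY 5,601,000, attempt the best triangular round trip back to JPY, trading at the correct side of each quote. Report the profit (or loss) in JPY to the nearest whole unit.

Best loop JPY → EUR → INR → JPY:
JPY 5,601,000 ÷ 179.99 (buy EUR at ask) = EUR 31,118.40
EUR 31,118.40 × 86.414 (sell EUR at bid) = INR 2,689,065.03
INR 2,689,065.03 × 2.0953 (sell INR at bid) = JPY 5,634,398

Net profit: JPY 33,398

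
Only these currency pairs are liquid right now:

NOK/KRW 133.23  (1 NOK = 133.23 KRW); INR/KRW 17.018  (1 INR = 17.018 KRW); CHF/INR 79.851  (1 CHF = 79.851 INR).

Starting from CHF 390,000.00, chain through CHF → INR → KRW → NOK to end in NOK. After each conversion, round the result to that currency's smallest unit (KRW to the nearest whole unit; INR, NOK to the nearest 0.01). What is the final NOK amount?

CHF 390,000.00 × 79.851 = INR 31,141,890.00
INR 31,141,890.00 × 17.018 = KRW 529,972,684
KRW 529,972,684 ÷ 133.23 = NOK 3,977,877.99

NOK 3,977,877.99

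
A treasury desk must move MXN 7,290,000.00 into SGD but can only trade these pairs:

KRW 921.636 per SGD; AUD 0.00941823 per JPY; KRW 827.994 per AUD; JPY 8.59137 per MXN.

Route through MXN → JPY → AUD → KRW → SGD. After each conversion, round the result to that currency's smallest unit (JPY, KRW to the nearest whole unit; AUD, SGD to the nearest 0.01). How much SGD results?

SGD 529,940.36

MXN 7,290,000.00 × 8.59137 = JPY 62,631,087
JPY 62,631,087 × 0.00941823 = AUD 589,873.98
AUD 589,873.98 × 827.994 = KRW 488,412,116
KRW 488,412,116 ÷ 921.636 = SGD 529,940.36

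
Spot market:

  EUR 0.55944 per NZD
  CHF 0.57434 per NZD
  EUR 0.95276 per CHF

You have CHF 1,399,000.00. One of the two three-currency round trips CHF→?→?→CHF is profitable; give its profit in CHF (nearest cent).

Profitable loop is CHF → NZD → EUR → CHF:
CHF 1,399,000.00 ÷ 0.57434 = NZD 2,435,839.40
NZD 2,435,839.40 × 0.55944 = EUR 1,362,705.99
EUR 1,362,705.99 ÷ 0.95276 = CHF 1,430,272.04
Profit = CHF 1,430,272.04 − CHF 1,399,000.00

Profit: CHF 31,272.04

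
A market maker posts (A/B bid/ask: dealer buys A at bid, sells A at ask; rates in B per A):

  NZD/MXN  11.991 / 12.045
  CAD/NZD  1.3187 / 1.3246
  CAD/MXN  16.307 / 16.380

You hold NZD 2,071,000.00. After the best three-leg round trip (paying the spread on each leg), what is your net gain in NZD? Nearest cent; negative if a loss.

Best loop NZD → CAD → MXN → NZD:
NZD 2,071,000.00 ÷ 1.3246 (buy CAD at ask) = CAD 1,563,490.87
CAD 1,563,490.87 × 16.307 (sell CAD at bid) = MXN 25,495,845.54
MXN 25,495,845.54 ÷ 12.045 (buy NZD at ask) = NZD 2,116,716.11

Net profit: NZD 45,716.11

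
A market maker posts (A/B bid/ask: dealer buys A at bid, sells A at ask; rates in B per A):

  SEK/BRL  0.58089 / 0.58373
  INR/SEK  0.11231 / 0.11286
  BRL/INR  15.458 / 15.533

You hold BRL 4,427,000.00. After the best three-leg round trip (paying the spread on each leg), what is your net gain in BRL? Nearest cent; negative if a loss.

Net profit: BRL 37,523.90

Best loop BRL → INR → SEK → BRL:
BRL 4,427,000.00 × 15.458 (sell BRL at bid) = INR 68,432,566.00
INR 68,432,566.00 × 0.11231 (sell INR at bid) = SEK 7,685,661.49
SEK 7,685,661.49 × 0.58089 (sell SEK at bid) = BRL 4,464,523.90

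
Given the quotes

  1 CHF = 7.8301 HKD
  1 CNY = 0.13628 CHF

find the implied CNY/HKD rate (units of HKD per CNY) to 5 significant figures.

CNY/HKD = 1.0671

1 CNY × 0.13628 = 0.13628 CHF
0.13628 CHF × 7.8301 = 1.06709 HKD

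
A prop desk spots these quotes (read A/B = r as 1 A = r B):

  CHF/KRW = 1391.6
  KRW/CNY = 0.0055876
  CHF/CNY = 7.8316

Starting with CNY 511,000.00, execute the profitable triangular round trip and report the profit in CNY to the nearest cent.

Profitable loop is CNY → KRW → CHF → CNY:
CNY 511,000.00 ÷ 0.0055876 = KRW 91,452,502
KRW 91,452,502 ÷ 1391.6 = CHF 65,717.52
CHF 65,717.52 × 7.8316 = CNY 514,673.34
Profit = CNY 514,673.34 − CNY 511,000.00

Profit: CNY 3,673.34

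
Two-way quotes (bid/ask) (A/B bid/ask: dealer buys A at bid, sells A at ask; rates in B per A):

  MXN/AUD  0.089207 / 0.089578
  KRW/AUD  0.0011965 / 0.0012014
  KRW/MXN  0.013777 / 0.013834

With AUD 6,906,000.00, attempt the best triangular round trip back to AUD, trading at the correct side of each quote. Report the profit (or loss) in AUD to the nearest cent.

Best loop AUD → KRW → MXN → AUD:
AUD 6,906,000.00 ÷ 0.0012014 (buy KRW at ask) = KRW 5,748,293,657
KRW 5,748,293,657 × 0.013777 (sell KRW at bid) = MXN 79,194,241.72
MXN 79,194,241.72 × 0.089207 (sell MXN at bid) = AUD 7,064,680.72

Net profit: AUD 158,680.72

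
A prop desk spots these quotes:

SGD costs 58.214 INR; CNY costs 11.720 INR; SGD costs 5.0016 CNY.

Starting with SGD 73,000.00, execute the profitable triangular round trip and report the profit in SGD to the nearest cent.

Profitable loop is SGD → CNY → INR → SGD:
SGD 73,000.00 × 5.0016 = CNY 365,116.80
CNY 365,116.80 × 11.720 = INR 4,279,168.90
INR 4,279,168.90 ÷ 58.214 = SGD 73,507.56
Profit = SGD 73,507.56 − SGD 73,000.00

Profit: SGD 507.56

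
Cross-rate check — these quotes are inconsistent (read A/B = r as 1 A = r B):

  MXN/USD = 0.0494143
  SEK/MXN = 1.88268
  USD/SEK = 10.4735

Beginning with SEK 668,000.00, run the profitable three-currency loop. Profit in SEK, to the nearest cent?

Profit: SEK 17,575.78

Profitable loop is SEK → USD → MXN → SEK:
SEK 668,000.00 ÷ 10.4735 = USD 63,780.02
USD 63,780.02 ÷ 0.0494143 = MXN 1,290,719.82
MXN 1,290,719.82 ÷ 1.88268 = SEK 685,575.78
Profit = SEK 685,575.78 − SEK 668,000.00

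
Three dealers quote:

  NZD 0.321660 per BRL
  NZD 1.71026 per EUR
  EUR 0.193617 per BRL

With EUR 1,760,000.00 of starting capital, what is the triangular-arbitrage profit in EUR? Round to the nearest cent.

Profitable loop is EUR → NZD → BRL → EUR:
EUR 1,760,000.00 × 1.71026 = NZD 3,010,057.60
NZD 3,010,057.60 ÷ 0.321660 = BRL 9,357,885.97
BRL 9,357,885.97 × 0.193617 = EUR 1,811,845.81
Profit = EUR 1,811,845.81 − EUR 1,760,000.00

Profit: EUR 51,845.81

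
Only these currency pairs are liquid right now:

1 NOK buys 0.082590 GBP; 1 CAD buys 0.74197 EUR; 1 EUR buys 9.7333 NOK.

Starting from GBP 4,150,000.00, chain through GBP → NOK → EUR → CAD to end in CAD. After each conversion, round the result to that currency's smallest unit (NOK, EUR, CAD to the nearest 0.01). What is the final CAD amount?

CAD 6,957,835.80

GBP 4,150,000.00 ÷ 0.082590 = NOK 50,248,214.07
NOK 50,248,214.07 ÷ 9.7333 = EUR 5,162,505.43
EUR 5,162,505.43 ÷ 0.74197 = CAD 6,957,835.80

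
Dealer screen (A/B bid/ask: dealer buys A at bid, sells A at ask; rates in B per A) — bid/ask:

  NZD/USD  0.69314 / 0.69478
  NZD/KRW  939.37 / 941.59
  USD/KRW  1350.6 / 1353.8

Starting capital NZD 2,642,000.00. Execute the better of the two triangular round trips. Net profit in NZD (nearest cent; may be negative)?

Best loop NZD → KRW → USD → NZD:
NZD 2,642,000.00 × 939.37 (sell NZD at bid) = KRW 2,481,815,540
KRW 2,481,815,540 ÷ 1353.8 (buy USD at ask) = USD 1,833,221.70
USD 1,833,221.70 ÷ 0.69478 (buy NZD at ask) = NZD 2,638,564.30

Net result: NZD -3,435.70 (no profitable arbitrage after spreads)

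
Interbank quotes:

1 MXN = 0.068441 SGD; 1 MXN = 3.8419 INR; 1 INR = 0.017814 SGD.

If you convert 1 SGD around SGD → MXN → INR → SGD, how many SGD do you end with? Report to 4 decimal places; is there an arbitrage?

Around SGD → MXN → INR → SGD: 1 ÷ 0.068441 × 3.8419 × 0.017814 = 0.999980
Product ≈ 1 (deviation 0.002%, within rounding noise).

1.0000 (no arbitrage)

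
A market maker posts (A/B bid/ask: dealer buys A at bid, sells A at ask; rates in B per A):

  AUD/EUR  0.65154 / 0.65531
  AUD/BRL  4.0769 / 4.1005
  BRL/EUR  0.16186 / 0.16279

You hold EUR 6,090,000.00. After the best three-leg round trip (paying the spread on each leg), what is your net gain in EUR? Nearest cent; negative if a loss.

Best loop EUR → AUD → BRL → EUR:
EUR 6,090,000.00 ÷ 0.65531 (buy AUD at ask) = AUD 9,293,311.56
AUD 9,293,311.56 × 4.0769 (sell AUD at bid) = BRL 37,887,901.91
BRL 37,887,901.91 × 0.16186 (sell BRL at bid) = EUR 6,132,535.80

Net profit: EUR 42,535.80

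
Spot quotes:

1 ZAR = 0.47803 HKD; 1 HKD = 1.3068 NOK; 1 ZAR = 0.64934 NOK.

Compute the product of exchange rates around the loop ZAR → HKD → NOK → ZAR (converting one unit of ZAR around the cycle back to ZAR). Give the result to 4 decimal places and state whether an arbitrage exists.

Around ZAR → HKD → NOK → ZAR: 1 × 0.47803 × 1.3068 ÷ 0.64934 = 0.962038
Product < 1; profitable direction is ZAR → NOK → HKD → ZAR.

0.9620 (arbitrage exists)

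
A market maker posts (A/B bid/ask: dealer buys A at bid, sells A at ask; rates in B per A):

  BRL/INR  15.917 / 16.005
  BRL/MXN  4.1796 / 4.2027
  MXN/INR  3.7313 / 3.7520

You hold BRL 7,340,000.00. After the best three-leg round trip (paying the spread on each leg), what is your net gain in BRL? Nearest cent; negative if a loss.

Net profit: BRL 69,110.24

Best loop BRL → INR → MXN → BRL:
BRL 7,340,000.00 × 15.917 (sell BRL at bid) = INR 116,830,780.00
INR 116,830,780.00 ÷ 3.7520 (buy MXN at ask) = MXN 31,138,267.59
MXN 31,138,267.59 ÷ 4.2027 (buy BRL at ask) = BRL 7,409,110.24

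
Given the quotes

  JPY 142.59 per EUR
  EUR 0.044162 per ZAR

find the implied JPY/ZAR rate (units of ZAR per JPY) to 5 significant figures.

1 JPY ÷ 142.59 = 0.00701311 EUR
0.00701311 EUR ÷ 0.044162 = 0.158804 ZAR

JPY/ZAR = 0.15880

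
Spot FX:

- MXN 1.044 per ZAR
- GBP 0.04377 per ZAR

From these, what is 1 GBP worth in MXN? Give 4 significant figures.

1 GBP ÷ 0.04377 = 22.8467 ZAR
22.8467 ZAR × 1.044 = 23.852 MXN

GBP/MXN = 23.85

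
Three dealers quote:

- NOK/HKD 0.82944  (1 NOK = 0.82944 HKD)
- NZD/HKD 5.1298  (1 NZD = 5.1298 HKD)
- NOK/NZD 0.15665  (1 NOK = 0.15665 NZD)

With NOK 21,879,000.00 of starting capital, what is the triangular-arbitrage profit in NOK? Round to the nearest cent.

Profit: NOK 703,998.80

Profitable loop is NOK → HKD → NZD → NOK:
NOK 21,879,000.00 × 0.82944 = HKD 18,147,317.76
HKD 18,147,317.76 ÷ 5.1298 = NZD 3,537,626.76
NZD 3,537,626.76 ÷ 0.15665 = NOK 22,582,998.80
Profit = NOK 22,582,998.80 − NOK 21,879,000.00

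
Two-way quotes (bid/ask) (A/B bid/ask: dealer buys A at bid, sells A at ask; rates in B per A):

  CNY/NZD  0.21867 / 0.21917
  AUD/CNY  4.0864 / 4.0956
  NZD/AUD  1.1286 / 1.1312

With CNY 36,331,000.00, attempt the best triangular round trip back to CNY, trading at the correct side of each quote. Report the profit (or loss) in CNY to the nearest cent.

Net profit: CNY 308,326.20

Best loop CNY → NZD → AUD → CNY:
CNY 36,331,000.00 × 0.21867 (sell CNY at bid) = NZD 7,944,499.77
NZD 7,944,499.77 × 1.1286 (sell NZD at bid) = AUD 8,966,162.44
AUD 8,966,162.44 × 4.0864 (sell AUD at bid) = CNY 36,639,326.20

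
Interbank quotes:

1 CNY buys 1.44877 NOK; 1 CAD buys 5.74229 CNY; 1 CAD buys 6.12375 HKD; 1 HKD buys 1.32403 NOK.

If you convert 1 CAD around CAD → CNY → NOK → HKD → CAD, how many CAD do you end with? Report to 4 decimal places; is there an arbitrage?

Around CAD → CNY → NOK → HKD → CAD: 1 × 5.74229 × 1.44877 ÷ 1.32403 ÷ 6.12375 = 1.026052
Product > 1; profitable direction is CAD → CNY → NOK → HKD → CAD.

1.0261 (arbitrage exists)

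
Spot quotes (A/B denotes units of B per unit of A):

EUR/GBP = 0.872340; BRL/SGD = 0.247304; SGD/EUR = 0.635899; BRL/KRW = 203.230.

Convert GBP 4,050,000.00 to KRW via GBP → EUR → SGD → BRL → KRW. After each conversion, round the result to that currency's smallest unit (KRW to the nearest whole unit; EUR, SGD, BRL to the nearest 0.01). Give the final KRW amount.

KRW 5,999,813,767

GBP 4,050,000.00 ÷ 0.872340 = EUR 4,642,685.19
EUR 4,642,685.19 ÷ 0.635899 = SGD 7,300,978.91
SGD 7,300,978.91 ÷ 0.247304 = BRL 29,522,283.95
BRL 29,522,283.95 × 203.230 = KRW 5,999,813,767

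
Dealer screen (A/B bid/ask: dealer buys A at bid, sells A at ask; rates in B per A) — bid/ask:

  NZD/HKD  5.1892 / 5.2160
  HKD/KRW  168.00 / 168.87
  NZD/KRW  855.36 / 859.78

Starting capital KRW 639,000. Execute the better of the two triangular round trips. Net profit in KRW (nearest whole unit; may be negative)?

Net profit: KRW 8,923

Best loop KRW → NZD → HKD → KRW:
KRW 639,000 ÷ 859.78 (buy NZD at ask) = NZD 743.21
NZD 743.21 × 5.1892 (sell NZD at bid) = HKD 3,856.68
HKD 3,856.68 × 168.00 (sell HKD at bid) = KRW 647,923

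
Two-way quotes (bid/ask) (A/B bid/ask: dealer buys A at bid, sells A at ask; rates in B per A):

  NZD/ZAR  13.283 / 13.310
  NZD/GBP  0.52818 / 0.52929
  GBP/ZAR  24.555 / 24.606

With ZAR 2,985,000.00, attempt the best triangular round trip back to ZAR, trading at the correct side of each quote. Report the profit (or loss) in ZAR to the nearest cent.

Best loop ZAR → GBP → NZD → ZAR:
ZAR 2,985,000.00 ÷ 24.606 (buy GBP at ask) = GBP 121,311.88
GBP 121,311.88 ÷ 0.52929 (buy NZD at ask) = NZD 229,197.37
NZD 229,197.37 × 13.283 (sell NZD at bid) = ZAR 3,044,428.65

Net profit: ZAR 59,428.65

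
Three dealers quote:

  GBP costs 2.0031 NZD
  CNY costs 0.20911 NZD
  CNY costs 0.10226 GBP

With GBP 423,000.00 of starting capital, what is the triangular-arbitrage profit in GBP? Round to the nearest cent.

Profitable loop is GBP → CNY → NZD → GBP:
GBP 423,000.00 ÷ 0.10226 = CNY 4,136,514.77
CNY 4,136,514.77 × 0.20911 = NZD 864,986.60
NZD 864,986.60 ÷ 2.0031 = GBP 431,823.97
Profit = GBP 431,823.97 − GBP 423,000.00

Profit: GBP 8,823.97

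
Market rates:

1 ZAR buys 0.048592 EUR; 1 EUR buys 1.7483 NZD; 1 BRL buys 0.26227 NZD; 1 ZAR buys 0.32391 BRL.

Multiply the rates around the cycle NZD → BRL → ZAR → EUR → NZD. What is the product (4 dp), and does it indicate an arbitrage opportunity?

1.0000 (no arbitrage)

Around NZD → BRL → ZAR → EUR → NZD: 1 ÷ 0.26227 ÷ 0.32391 × 0.048592 × 1.7483 = 1.000018
Product ≈ 1 (deviation 0.002%, within rounding noise).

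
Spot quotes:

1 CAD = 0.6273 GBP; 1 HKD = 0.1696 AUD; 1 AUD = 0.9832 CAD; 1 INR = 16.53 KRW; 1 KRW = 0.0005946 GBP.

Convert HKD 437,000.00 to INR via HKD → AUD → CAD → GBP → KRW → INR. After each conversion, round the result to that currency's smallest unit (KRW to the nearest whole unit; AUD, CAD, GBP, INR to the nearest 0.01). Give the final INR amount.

INR 4,650,789.35

HKD 437,000.00 × 0.1696 = AUD 74,115.20
AUD 74,115.20 × 0.9832 = CAD 72,870.06
CAD 72,870.06 × 0.6273 = GBP 45,711.39
GBP 45,711.39 ÷ 0.0005946 = KRW 76,877,548
KRW 76,877,548 ÷ 16.53 = INR 4,650,789.35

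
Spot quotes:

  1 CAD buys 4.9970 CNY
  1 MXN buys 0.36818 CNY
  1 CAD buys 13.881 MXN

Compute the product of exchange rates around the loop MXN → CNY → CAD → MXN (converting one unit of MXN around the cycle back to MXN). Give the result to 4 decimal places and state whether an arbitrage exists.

Around MXN → CNY → CAD → MXN: 1 × 0.36818 ÷ 4.9970 × 13.881 = 1.022755
Product > 1; profitable direction is MXN → CNY → CAD → MXN.

1.0228 (arbitrage exists)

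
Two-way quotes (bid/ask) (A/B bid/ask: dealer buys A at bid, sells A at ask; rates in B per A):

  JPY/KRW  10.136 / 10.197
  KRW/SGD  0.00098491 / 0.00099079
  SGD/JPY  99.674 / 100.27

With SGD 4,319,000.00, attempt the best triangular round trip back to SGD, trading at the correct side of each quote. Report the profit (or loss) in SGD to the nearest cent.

Best loop SGD → JPY → KRW → SGD:
SGD 4,319,000.00 × 99.674 (sell SGD at bid) = JPY 430,492,006
JPY 430,492,006 × 10.136 (sell JPY at bid) = KRW 4,363,466,973
KRW 4,363,466,973 × 0.00098491 (sell KRW at bid) = SGD 4,297,622.26

Net result: SGD -21,377.74 (no profitable arbitrage after spreads)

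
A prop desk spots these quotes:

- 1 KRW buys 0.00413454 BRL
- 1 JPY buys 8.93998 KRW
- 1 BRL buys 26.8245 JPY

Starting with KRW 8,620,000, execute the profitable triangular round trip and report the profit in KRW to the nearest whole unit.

Profit: KRW 73,845

Profitable loop is KRW → JPY → BRL → KRW:
KRW 8,620,000 ÷ 8.93998 = JPY 964,208
JPY 964,208 ÷ 26.8245 = BRL 35,945.05
BRL 35,945.05 ÷ 0.00413454 = KRW 8,693,845
Profit = KRW 8,693,845 − KRW 8,620,000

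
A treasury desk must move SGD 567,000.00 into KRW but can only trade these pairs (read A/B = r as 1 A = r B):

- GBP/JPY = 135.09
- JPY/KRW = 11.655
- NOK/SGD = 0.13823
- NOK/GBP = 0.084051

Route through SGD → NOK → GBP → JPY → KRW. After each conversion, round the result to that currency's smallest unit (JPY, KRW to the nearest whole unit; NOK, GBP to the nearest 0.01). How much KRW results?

SGD 567,000.00 ÷ 0.13823 = NOK 4,101,859.22
NOK 4,101,859.22 × 0.084051 = GBP 344,765.37
GBP 344,765.37 × 135.09 = JPY 46,574,354
JPY 46,574,354 × 11.655 = KRW 542,824,096

KRW 542,824,096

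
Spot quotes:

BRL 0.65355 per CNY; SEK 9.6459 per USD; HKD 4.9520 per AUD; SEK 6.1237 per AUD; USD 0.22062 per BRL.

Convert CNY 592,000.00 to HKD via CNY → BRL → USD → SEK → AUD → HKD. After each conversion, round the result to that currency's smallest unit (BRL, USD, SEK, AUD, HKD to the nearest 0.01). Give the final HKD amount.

CNY 592,000.00 × 0.65355 = BRL 386,901.60
BRL 386,901.60 × 0.22062 = USD 85,358.23
USD 85,358.23 × 9.6459 = SEK 823,356.95
SEK 823,356.95 ÷ 6.1237 = AUD 134,454.16
AUD 134,454.16 × 4.9520 = HKD 665,817.00

HKD 665,817.00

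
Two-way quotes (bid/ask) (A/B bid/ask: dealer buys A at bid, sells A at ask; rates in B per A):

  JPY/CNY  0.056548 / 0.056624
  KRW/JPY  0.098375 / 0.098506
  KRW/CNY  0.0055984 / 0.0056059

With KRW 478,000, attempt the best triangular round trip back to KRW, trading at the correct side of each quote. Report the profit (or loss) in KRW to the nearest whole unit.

Net profit: KRW 1,765

Best loop KRW → CNY → JPY → KRW:
KRW 478,000 × 0.0055984 (sell KRW at bid) = CNY 2,676.04
CNY 2,676.04 ÷ 0.056624 (buy JPY at ask) = JPY 47,260
JPY 47,260 ÷ 0.098506 (buy KRW at ask) = KRW 479,765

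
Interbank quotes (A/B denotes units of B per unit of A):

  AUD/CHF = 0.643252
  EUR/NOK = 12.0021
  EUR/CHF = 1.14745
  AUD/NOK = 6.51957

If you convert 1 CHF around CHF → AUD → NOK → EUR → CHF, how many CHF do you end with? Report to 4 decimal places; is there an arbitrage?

Around CHF → AUD → NOK → EUR → CHF: 1 ÷ 0.643252 × 6.51957 ÷ 12.0021 × 1.14745 = 0.968979
Product < 1; profitable direction is CHF → EUR → NOK → AUD → CHF.

0.9690 (arbitrage exists)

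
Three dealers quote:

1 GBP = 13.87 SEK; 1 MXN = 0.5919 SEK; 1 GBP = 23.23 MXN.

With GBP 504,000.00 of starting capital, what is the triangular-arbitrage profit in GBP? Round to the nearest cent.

Profit: GBP 4,404.57

Profitable loop is GBP → SEK → MXN → GBP:
GBP 504,000.00 × 13.87 = SEK 6,990,480.00
SEK 6,990,480.00 ÷ 0.5919 = MXN 11,810,238.22
MXN 11,810,238.22 ÷ 23.23 = GBP 508,404.57
Profit = GBP 508,404.57 − GBP 504,000.00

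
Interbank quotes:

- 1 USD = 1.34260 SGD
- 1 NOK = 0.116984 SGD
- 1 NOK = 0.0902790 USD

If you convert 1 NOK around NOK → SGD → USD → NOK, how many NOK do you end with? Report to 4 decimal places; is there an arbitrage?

Around NOK → SGD → USD → NOK: 1 × 0.116984 ÷ 1.34260 ÷ 0.0902790 = 0.965146
Product < 1; profitable direction is NOK → USD → SGD → NOK.

0.9651 (arbitrage exists)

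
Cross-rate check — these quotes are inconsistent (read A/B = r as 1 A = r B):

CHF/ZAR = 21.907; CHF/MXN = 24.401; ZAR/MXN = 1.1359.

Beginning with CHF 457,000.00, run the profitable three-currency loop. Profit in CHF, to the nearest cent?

Profitable loop is CHF → ZAR → MXN → CHF:
CHF 457,000.00 × 21.907 = ZAR 10,011,499.00
ZAR 10,011,499.00 × 1.1359 = MXN 11,372,061.71
MXN 11,372,061.71 ÷ 24.401 = CHF 466,049.00
Profit = CHF 466,049.00 − CHF 457,000.00

Profit: CHF 9,049.00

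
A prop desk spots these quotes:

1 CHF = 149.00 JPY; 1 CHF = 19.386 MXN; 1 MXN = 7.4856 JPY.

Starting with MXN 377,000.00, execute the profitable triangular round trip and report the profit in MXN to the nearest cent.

Profit: MXN 10,090.75

Profitable loop is MXN → CHF → JPY → MXN:
MXN 377,000.00 ÷ 19.386 = CHF 19,447.02
CHF 19,447.02 × 149.00 = JPY 2,897,607
JPY 2,897,607 ÷ 7.4856 = MXN 387,090.75
Profit = MXN 387,090.75 − MXN 377,000.00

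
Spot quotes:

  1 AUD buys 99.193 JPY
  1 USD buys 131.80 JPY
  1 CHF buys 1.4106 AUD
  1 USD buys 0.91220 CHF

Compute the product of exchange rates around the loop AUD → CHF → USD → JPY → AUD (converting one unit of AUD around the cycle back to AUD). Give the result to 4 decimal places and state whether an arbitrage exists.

1.0326 (arbitrage exists)

Around AUD → CHF → USD → JPY → AUD: 1 ÷ 1.4106 ÷ 0.91220 × 131.80 ÷ 99.193 = 1.032620
Product > 1; profitable direction is AUD → CHF → USD → JPY → AUD.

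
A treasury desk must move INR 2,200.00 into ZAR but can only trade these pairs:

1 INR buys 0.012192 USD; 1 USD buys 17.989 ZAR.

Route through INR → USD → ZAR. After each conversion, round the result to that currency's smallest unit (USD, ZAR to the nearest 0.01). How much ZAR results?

INR 2,200.00 × 0.012192 = USD 26.82
USD 26.82 × 17.989 = ZAR 482.46

ZAR 482.46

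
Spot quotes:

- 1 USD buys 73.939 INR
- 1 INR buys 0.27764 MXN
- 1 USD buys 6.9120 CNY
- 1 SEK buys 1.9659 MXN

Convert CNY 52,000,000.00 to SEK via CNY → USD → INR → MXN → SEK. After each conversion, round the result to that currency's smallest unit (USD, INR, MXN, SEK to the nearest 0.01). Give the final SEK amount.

CNY 52,000,000.00 ÷ 6.9120 = USD 7,523,148.15
USD 7,523,148.15 × 73.939 = INR 556,254,051.06
INR 556,254,051.06 × 0.27764 = MXN 154,438,374.74
MXN 154,438,374.74 ÷ 1.9659 = SEK 78,558,611.70

SEK 78,558,611.70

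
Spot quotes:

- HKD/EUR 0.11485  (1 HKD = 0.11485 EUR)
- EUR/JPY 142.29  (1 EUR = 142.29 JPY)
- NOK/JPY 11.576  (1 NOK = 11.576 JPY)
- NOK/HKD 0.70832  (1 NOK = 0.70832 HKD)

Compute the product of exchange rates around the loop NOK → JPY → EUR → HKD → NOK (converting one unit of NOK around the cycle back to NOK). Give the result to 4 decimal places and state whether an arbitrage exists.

Around NOK → JPY → EUR → HKD → NOK: 1 × 11.576 ÷ 142.29 ÷ 0.11485 ÷ 0.70832 = 1.000054
Product ≈ 1 (deviation 0.005%, within rounding noise).

1.0001 (no arbitrage)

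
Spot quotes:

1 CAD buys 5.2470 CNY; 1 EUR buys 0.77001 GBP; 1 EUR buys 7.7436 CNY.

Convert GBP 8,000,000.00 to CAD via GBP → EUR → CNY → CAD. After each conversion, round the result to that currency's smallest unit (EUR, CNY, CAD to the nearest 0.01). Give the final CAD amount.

GBP 8,000,000.00 ÷ 0.77001 = EUR 10,389,475.46
EUR 10,389,475.46 × 7.7436 = CNY 80,451,942.17
CNY 80,451,942.17 ÷ 5.2470 = CAD 15,332,941.14

CAD 15,332,941.14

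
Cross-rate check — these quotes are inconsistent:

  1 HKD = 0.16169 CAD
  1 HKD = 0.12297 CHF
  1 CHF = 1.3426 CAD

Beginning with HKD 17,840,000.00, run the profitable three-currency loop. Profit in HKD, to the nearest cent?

Profit: HKD 376,188.21

Profitable loop is HKD → CHF → CAD → HKD:
HKD 17,840,000.00 × 0.12297 = CHF 2,193,784.80
CHF 2,193,784.80 × 1.3426 = CAD 2,945,375.47
CAD 2,945,375.47 ÷ 0.16169 = HKD 18,216,188.21
Profit = HKD 18,216,188.21 − HKD 17,840,000.00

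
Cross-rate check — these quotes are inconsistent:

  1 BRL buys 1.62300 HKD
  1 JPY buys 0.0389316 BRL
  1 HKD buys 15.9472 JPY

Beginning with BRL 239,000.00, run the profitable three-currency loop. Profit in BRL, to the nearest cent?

Profitable loop is BRL → HKD → JPY → BRL:
BRL 239,000.00 × 1.62300 = HKD 387,897.00
HKD 387,897.00 × 15.9472 = JPY 6,185,871
JPY 6,185,871 × 0.0389316 = BRL 240,825.86
Profit = BRL 240,825.86 − BRL 239,000.00

Profit: BRL 1,825.86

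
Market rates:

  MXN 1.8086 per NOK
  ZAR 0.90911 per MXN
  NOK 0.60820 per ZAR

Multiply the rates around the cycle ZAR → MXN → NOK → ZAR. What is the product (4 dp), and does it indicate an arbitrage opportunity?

Around ZAR → MXN → NOK → ZAR: 1 ÷ 0.90911 ÷ 1.8086 ÷ 0.60820 = 0.999988
Product ≈ 1 (deviation 0.001%, within rounding noise).

1.0000 (no arbitrage)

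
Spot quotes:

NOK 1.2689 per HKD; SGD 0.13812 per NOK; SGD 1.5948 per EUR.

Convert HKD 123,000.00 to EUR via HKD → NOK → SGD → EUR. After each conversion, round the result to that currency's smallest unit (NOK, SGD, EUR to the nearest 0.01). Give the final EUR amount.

HKD 123,000.00 × 1.2689 = NOK 156,074.70
NOK 156,074.70 × 0.13812 = SGD 21,557.04
SGD 21,557.04 ÷ 1.5948 = EUR 13,517.08

EUR 13,517.08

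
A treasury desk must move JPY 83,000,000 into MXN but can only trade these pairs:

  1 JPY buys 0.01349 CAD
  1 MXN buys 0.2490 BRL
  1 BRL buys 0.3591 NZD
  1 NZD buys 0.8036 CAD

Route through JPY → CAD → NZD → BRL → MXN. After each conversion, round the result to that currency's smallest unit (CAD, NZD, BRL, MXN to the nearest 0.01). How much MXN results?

JPY 83,000,000 × 0.01349 = CAD 1,119,670.00
CAD 1,119,670.00 ÷ 0.8036 = NZD 1,393,317.57
NZD 1,393,317.57 ÷ 0.3591 = BRL 3,880,026.65
BRL 3,880,026.65 ÷ 0.2490 = MXN 15,582,436.35

MXN 15,582,436.35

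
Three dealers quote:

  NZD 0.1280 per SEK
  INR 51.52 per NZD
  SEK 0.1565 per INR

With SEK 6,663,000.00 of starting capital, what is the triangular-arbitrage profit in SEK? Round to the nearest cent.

Profit: SEK 213,540.09

Profitable loop is SEK → NZD → INR → SEK:
SEK 6,663,000.00 × 0.1280 = NZD 852,864.00
NZD 852,864.00 × 51.52 = INR 43,939,553.28
INR 43,939,553.28 × 0.1565 = SEK 6,876,540.09
Profit = SEK 6,876,540.09 − SEK 6,663,000.00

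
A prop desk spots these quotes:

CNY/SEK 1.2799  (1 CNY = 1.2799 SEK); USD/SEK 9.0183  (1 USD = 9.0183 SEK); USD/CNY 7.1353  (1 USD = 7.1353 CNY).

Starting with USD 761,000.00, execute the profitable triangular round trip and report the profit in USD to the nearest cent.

Profitable loop is USD → CNY → SEK → USD:
USD 761,000.00 × 7.1353 = CNY 5,429,963.30
CNY 5,429,963.30 × 1.2799 = SEK 6,949,810.03
SEK 6,949,810.03 ÷ 9.0183 = USD 770,634.16
Profit = USD 770,634.16 − USD 761,000.00

Profit: USD 9,634.16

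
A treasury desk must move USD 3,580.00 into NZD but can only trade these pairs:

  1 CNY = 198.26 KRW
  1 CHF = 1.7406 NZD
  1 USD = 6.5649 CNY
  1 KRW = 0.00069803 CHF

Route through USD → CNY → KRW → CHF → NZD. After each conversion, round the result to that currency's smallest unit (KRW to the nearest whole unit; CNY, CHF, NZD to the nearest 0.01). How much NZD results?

NZD 5,661.34

USD 3,580.00 × 6.5649 = CNY 23,502.34
CNY 23,502.34 × 198.26 = KRW 4,659,574
KRW 4,659,574 × 0.00069803 = CHF 3,252.52
CHF 3,252.52 × 1.7406 = NZD 5,661.34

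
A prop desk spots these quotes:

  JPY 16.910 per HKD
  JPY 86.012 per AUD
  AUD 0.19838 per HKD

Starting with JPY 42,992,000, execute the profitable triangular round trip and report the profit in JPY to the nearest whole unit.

Profitable loop is JPY → HKD → AUD → JPY:
JPY 42,992,000 ÷ 16.910 = HKD 2,542,400.95
HKD 2,542,400.95 × 0.19838 = AUD 504,361.50
AUD 504,361.50 × 86.012 = JPY 43,381,141
Profit = JPY 43,381,141 − JPY 42,992,000

Profit: JPY 389,141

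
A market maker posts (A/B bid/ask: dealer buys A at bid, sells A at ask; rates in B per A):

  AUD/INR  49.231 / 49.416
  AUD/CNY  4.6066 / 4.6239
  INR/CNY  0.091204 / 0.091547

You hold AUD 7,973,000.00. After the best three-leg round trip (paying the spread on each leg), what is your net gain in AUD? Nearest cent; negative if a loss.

Best loop AUD → CNY → INR → AUD:
AUD 7,973,000.00 × 4.6066 (sell AUD at bid) = CNY 36,728,421.80
CNY 36,728,421.80 ÷ 0.091547 (buy INR at ask) = INR 401,197,437.38
INR 401,197,437.38 ÷ 49.416 (buy AUD at ask) = AUD 8,118,776.05

Net profit: AUD 145,776.05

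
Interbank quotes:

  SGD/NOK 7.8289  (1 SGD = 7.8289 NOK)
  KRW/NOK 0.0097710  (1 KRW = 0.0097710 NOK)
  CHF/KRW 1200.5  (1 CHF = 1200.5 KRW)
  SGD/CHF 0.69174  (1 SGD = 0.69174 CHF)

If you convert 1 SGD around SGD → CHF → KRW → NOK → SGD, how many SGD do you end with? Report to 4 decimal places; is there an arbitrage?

1.0364 (arbitrage exists)

Around SGD → CHF → KRW → NOK → SGD: 1 × 0.69174 × 1200.5 × 0.0097710 ÷ 7.8289 = 1.036438
Product > 1; profitable direction is SGD → CHF → KRW → NOK → SGD.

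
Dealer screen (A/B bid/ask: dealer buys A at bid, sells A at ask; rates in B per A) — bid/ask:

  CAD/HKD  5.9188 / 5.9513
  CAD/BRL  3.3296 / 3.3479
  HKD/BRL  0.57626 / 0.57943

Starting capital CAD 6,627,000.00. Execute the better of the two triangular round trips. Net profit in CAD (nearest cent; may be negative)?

Net profit: CAD 124,443.43

Best loop CAD → HKD → BRL → CAD:
CAD 6,627,000.00 × 5.9188 (sell CAD at bid) = HKD 39,223,887.60
HKD 39,223,887.60 × 0.57626 (sell HKD at bid) = BRL 22,603,157.47
BRL 22,603,157.47 ÷ 3.3479 (buy CAD at ask) = CAD 6,751,443.43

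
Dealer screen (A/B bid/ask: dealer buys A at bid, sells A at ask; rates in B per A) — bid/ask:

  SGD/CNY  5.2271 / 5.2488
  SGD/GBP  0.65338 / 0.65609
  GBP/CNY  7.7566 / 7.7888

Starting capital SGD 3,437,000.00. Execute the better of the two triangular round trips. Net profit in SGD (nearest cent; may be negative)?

Net profit: SGD 78,655.97

Best loop SGD → CNY → GBP → SGD:
SGD 3,437,000.00 × 5.2271 (sell SGD at bid) = CNY 17,965,542.70
CNY 17,965,542.70 ÷ 7.7888 (buy GBP at ask) = GBP 2,306,586.73
GBP 2,306,586.73 ÷ 0.65609 (buy SGD at ask) = SGD 3,515,655.97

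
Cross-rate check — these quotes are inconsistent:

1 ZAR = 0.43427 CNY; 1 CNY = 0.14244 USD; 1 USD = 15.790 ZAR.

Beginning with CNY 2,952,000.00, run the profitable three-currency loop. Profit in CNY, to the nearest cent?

Profit: CNY 70,333.81

Profitable loop is CNY → ZAR → USD → CNY:
CNY 2,952,000.00 ÷ 0.43427 = ZAR 6,797,614.39
ZAR 6,797,614.39 ÷ 15.790 = USD 430,501.23
USD 430,501.23 ÷ 0.14244 = CNY 3,022,333.81
Profit = CNY 3,022,333.81 − CNY 2,952,000.00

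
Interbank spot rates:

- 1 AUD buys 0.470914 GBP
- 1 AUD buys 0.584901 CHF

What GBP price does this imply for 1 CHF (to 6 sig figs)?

CHF/GBP = 0.805117

1 CHF ÷ 0.584901 = 1.70969 AUD
1.70969 AUD × 0.470914 = 0.805117 GBP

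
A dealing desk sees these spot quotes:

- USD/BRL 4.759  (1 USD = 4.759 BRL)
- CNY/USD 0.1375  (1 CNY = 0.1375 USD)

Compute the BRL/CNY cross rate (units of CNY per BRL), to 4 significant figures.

BRL/CNY = 1.528

1 BRL ÷ 4.759 = 0.210128 USD
0.210128 USD ÷ 0.1375 = 1.5282 CNY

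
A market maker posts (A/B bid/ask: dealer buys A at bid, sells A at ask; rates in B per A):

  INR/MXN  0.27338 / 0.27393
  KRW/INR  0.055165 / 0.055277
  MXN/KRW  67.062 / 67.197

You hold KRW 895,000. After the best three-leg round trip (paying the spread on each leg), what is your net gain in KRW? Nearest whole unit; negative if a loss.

Best loop KRW → INR → MXN → KRW:
KRW 895,000 × 0.055165 (sell KRW at bid) = INR 49,372.67
INR 49,372.67 × 0.27338 (sell INR at bid) = MXN 13,497.50
MXN 13,497.50 × 67.062 (sell MXN at bid) = KRW 905,169

Net profit: KRW 10,169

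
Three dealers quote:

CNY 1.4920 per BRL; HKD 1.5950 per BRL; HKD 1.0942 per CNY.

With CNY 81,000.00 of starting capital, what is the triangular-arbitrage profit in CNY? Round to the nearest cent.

Profitable loop is CNY → HKD → BRL → CNY:
CNY 81,000.00 × 1.0942 = HKD 88,630.20
HKD 88,630.20 ÷ 1.5950 = BRL 55,567.52
BRL 55,567.52 × 1.4920 = CNY 82,906.75
Profit = CNY 82,906.75 − CNY 81,000.00

Profit: CNY 1,906.75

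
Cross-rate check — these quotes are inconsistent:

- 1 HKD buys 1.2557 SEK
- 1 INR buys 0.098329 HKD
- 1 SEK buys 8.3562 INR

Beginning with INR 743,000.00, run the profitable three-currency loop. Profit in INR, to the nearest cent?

Profit: INR 23,593.54

Profitable loop is INR → HKD → SEK → INR:
INR 743,000.00 × 0.098329 = HKD 73,058.45
HKD 73,058.45 × 1.2557 = SEK 91,739.49
SEK 91,739.49 × 8.3562 = INR 766,593.54
Profit = INR 766,593.54 − INR 743,000.00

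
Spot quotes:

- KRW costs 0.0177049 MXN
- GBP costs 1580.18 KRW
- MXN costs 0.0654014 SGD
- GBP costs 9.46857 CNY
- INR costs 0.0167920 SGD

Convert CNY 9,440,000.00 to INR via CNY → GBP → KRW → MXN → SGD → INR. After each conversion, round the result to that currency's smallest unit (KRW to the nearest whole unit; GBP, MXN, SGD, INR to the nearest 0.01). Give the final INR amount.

CNY 9,440,000.00 ÷ 9.46857 = GBP 996,982.65
GBP 996,982.65 × 1580.18 = KRW 1,575,412,044
KRW 1,575,412,044 × 0.0177049 = MXN 27,892,512.70
MXN 27,892,512.70 × 0.0654014 = SGD 1,824,209.38
SGD 1,824,209.38 ÷ 0.0167920 = INR 108,635,622.92

INR 108,635,622.92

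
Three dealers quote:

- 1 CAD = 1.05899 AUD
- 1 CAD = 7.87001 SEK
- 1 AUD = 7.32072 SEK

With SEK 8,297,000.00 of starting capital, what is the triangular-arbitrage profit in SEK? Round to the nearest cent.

Profitable loop is SEK → AUD → CAD → SEK:
SEK 8,297,000.00 ÷ 7.32072 = AUD 1,133,358.47
AUD 1,133,358.47 ÷ 1.05899 = CAD 1,070,225.84
CAD 1,070,225.84 × 7.87001 = SEK 8,422,688.10
Profit = SEK 8,422,688.10 − SEK 8,297,000.00

Profit: SEK 125,688.10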